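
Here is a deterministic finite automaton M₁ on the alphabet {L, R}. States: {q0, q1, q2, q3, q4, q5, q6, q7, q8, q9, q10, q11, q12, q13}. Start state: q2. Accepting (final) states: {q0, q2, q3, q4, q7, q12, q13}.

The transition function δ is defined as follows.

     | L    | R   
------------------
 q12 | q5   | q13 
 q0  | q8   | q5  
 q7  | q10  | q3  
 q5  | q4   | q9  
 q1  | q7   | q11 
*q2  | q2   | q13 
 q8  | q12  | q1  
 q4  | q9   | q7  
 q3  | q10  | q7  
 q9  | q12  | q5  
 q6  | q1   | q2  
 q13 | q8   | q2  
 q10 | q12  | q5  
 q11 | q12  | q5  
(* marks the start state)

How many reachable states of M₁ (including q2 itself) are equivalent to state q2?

Reachable states from the start: {q1,q2,q3,q4,q5,q7,q8,q9,q10,q11,q12,q13}. Unreachable: {q0,q6} — drop them.
P0 = {q2,q3,q4,q7,q12,q13} | {q1,q5,q8,q9,q10,q11}.
Split {q2,q3,q4,q7,q12,q13} by δ(·,L) → {q3,q4,q7,q12,q13} and {q2}.
Split {q3,q4,q7,q12,q13} by δ(·,R) → {q3,q4,q7,q12} and {q13}.
Split {q3,q4,q7,q12} by δ(·,R) → {q3,q4,q7} and {q12}.
On input L, block {q1,q5,q8,q9,q10,q11} splits into {q8,q9,q10,q11} and {q1,q5}.
No further refinement is possible. Final partition (6 blocks): {q3,q4,q7} | {q8,q9,q10,q11} | {q2} | {q13} | {q12} | {q1,q5}.
State q2 belongs to the block {q2}, which has 1 states.

1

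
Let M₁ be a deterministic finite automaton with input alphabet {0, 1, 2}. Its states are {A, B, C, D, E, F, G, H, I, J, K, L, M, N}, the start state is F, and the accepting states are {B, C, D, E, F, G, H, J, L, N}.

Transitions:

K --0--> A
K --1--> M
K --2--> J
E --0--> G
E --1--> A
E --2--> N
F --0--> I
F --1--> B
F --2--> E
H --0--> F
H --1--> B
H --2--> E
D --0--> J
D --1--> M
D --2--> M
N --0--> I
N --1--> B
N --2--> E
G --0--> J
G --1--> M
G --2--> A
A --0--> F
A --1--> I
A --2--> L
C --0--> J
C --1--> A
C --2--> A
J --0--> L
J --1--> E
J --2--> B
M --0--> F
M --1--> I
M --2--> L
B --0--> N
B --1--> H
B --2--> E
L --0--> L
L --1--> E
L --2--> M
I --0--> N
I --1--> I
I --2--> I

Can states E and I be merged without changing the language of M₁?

Reachable states from the start: {A,B,E,F,G,H,I,J,L,M,N}. Unreachable: {C,D,K} — drop them.
Initial partition by acceptance: {B,E,F,G,H,J,L,N} | {A,I,M}.
Split {B,E,F,G,H,J,L,N} by δ(·,0) → {B,E,G,H,J,L} and {F,N}.
Refine {B,E,G,H,J,L} on symbol 0: members go to different blocks, giving {E,G,J,L} and {B,H}.
Refine {E,G,J,L} on symbol 1: members go to different blocks, giving {E,G} and {J,L}.
Split {E,G} by δ(·,0) → {E} and {G}.
Split {A,I,M} by δ(·,2) → {A,M} and {I}.
On input 2, block {J,L} splits into {J} and {L}.
Stable partition: {E} | {A,M} | {F,N} | {B,H} | {J} | {G} | {I} | {L} — 8 equivalence classes.
E and I end up in different blocks, so they are distinguishable. For instance, the string 'ε' is accepted from only E.

No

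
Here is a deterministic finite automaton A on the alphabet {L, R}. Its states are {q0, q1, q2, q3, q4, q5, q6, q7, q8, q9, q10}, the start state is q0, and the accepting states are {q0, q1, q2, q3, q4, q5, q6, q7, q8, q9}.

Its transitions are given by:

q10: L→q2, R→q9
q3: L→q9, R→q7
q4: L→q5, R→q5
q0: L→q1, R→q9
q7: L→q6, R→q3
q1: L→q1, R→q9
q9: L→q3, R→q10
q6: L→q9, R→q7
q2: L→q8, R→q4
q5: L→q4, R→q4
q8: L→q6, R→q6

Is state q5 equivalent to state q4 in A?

Initial partition by acceptance: {q0,q1,q2,q3,q4,q5,q6,q7,q8,q9} | {q10}.
Refine {q0,q1,q2,q3,q4,q5,q6,q7,q8,q9} on symbol R: members go to different blocks, giving {q0,q1,q2,q3,q4,q5,q6,q7,q8} and {q9}.
Split {q0,q1,q2,q3,q4,q5,q6,q7,q8} by δ(·,L) → {q0,q1,q2,q4,q5,q7,q8} and {q3,q6}.
On input L, block {q0,q1,q2,q4,q5,q7,q8} splits into {q0,q1,q2,q4,q5} and {q7,q8}.
Refine {q0,q1,q2,q4,q5} on symbol L: members go to different blocks, giving {q0,q1,q4,q5} and {q2}.
On input R, block {q0,q1,q4,q5} splits into {q0,q1} and {q4,q5}.
The partition is now stable with 7 blocks: {q0,q1} | {q10} | {q9} | {q3,q6} | {q7,q8} | {q2} | {q4,q5}.
q5 and q4 lie in the same block of the stable partition, so they are equivalent — no string distinguishes them.

Yes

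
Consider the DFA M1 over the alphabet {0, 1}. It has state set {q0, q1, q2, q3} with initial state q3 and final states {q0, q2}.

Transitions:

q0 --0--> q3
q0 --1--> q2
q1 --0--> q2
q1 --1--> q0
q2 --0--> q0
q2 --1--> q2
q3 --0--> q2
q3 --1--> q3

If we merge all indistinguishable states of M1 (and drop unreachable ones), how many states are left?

3

Reachable states from the start: {q0,q2,q3}. Unreachable: {q1} — drop them.
Initial partition by acceptance: {q0,q2} | {q3}.
On input 0, block {q0,q2} splits into {q0} and {q2}.
No further refinement is possible. Final partition (3 blocks): {q0} | {q3} | {q2}.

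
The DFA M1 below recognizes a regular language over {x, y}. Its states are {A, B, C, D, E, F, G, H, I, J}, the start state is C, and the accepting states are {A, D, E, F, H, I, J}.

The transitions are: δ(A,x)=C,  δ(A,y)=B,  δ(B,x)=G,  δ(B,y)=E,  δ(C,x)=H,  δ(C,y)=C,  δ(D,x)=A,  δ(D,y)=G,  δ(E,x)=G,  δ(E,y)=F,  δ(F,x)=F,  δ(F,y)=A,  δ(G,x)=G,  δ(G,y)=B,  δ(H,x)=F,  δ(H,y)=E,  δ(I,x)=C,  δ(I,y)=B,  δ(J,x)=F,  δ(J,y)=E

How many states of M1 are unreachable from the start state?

Starting at C and following transitions, the reachable set is {A, B, C, E, F, G, H}. That leaves D, I, J unreachable — 3 in total.

3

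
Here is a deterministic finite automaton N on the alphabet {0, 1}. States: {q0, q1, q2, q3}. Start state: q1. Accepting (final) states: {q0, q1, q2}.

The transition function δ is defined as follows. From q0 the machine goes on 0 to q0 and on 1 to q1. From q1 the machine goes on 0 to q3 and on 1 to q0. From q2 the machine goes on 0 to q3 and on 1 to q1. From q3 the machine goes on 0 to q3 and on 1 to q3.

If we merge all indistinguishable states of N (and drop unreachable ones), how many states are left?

3

States {q2} cannot be reached from the start state, so discard them.
Initial partition by acceptance: {q0,q1} | {q3}.
On input 0, block {q0,q1} splits into {q0} and {q1}.
The partition is now stable with 3 blocks: {q0} | {q3} | {q1}.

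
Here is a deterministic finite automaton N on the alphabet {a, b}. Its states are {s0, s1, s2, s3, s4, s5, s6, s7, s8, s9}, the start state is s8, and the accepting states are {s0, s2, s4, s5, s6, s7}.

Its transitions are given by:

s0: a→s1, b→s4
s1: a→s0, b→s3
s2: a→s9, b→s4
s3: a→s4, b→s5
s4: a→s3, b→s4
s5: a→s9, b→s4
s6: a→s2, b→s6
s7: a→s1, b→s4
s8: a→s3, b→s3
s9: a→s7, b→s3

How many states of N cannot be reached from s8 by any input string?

2

BFS from s8 reaches {s0, s1, s3, s4, s5, s7, s8, s9}; the 2 state(s) s2, s6 are never visited.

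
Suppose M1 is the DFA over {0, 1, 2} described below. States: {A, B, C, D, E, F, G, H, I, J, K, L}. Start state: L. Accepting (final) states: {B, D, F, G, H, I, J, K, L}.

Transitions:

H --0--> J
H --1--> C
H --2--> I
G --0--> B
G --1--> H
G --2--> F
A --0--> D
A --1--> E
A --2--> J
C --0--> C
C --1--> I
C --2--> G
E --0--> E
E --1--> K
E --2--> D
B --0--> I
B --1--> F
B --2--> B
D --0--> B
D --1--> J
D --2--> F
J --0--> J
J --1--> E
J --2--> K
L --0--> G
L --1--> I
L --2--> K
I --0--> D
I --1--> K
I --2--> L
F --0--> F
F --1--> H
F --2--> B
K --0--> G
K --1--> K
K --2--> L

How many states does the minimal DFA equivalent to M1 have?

Reachable states from the start: {B,C,D,E,F,G,H,I,J,K,L}. Unreachable: {A} — drop them.
P0 = {B,D,F,G,H,I,J,K,L} | {C,E}.
Refine {B,D,F,G,H,I,J,K,L} on symbol 1: members go to different blocks, giving {B,D,F,G,I,K,L} and {H,J}.
Refine {B,D,F,G,I,K,L} on symbol 1: members go to different blocks, giving {B,I,K,L} and {D,F,G}.
Split {B,I,K,L} by δ(·,0) → {I,K,L} and {B}.
Refine {D,F,G} on symbol 0: members go to different blocks, giving {D,G} and {F}.
No further refinement is possible. Final partition (6 blocks): {I,K,L} | {C,E} | {H,J} | {D,G} | {B} | {F}.

6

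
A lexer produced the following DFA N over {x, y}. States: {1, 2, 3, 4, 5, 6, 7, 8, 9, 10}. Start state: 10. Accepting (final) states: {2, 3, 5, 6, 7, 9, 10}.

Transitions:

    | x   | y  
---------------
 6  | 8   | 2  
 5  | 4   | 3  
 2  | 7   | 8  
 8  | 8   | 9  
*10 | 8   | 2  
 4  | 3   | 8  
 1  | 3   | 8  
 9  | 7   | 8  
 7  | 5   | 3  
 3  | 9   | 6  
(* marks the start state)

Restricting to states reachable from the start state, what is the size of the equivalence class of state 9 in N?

First remove the unreachable states {1}; 9 states remain.
P0 = {2,3,5,6,7,9,10} | {4,8}.
Refine {2,3,5,6,7,9,10} on symbol x: members go to different blocks, giving {2,3,7,9} and {5,6,10}.
Refine {2,3,7,9} on symbol x: members go to different blocks, giving {2,3,9} and {7}.
On input x, block {2,3,9} splits into {2,9} and {3}.
Refine {4,8} on symbol x: members go to different blocks, giving {4} and {8}.
Refine {5,6,10} on symbol x: members go to different blocks, giving {6,10} and {5}.
Stable partition: {2,9} | {4} | {6,10} | {7} | {3} | {8} | {5} — 7 equivalence classes.
State 9 belongs to the block {2,9}, which has 2 states.

2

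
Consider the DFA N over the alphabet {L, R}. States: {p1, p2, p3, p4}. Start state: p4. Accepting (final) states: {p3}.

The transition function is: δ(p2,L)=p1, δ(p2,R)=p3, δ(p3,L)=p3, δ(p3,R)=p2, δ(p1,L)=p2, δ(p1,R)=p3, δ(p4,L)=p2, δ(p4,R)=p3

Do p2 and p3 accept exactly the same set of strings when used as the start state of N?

All states are reachable from the start state.
Initial partition by acceptance: {p3} | {p1,p2,p4}.
The partition is now stable with 2 blocks: {p3} | {p1,p2,p4}.
p2 and p3 end up in different blocks, so they are distinguishable. For instance, the string 'ε' is accepted from only p3.

No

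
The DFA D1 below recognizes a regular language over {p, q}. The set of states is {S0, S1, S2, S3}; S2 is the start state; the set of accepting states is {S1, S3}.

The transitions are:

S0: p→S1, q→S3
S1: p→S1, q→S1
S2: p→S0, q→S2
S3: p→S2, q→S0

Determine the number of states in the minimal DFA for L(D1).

Initial partition by acceptance: {S1,S3} | {S0,S2}.
Refine {S1,S3} on symbol p: members go to different blocks, giving {S1} and {S3}.
On input p, block {S0,S2} splits into {S0} and {S2}.
Stable partition: {S1} | {S0} | {S3} | {S2} — 4 equivalence classes.

4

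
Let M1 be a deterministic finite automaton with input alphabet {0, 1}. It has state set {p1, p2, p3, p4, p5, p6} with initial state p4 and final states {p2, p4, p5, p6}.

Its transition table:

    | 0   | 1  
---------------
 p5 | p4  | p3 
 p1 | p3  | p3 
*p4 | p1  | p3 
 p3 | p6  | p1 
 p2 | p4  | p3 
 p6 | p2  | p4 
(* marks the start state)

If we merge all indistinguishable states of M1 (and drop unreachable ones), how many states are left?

First remove the unreachable states {p5}; 5 states remain.
P0 = {p2,p4,p6} | {p1,p3}.
On input 0, block {p2,p4,p6} splits into {p2,p6} and {p4}.
Refine {p2,p6} on symbol 0: members go to different blocks, giving {p2} and {p6}.
Refine {p1,p3} on symbol 0: members go to different blocks, giving {p1} and {p3}.
The partition is now stable with 5 blocks: {p2} | {p1} | {p4} | {p6} | {p3}.

5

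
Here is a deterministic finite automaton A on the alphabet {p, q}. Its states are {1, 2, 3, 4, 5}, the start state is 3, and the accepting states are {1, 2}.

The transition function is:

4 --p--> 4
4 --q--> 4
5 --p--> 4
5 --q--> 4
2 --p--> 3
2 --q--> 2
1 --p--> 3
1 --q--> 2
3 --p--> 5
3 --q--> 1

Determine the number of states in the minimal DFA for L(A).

3

Every state is reachable, so we keep all 5.
Initial partition by acceptance: {1,2} | {3,4,5}.
Split {3,4,5} by δ(·,q) → {4,5} and {3}.
No further refinement is possible. Final partition (3 blocks): {1,2} | {4,5} | {3}.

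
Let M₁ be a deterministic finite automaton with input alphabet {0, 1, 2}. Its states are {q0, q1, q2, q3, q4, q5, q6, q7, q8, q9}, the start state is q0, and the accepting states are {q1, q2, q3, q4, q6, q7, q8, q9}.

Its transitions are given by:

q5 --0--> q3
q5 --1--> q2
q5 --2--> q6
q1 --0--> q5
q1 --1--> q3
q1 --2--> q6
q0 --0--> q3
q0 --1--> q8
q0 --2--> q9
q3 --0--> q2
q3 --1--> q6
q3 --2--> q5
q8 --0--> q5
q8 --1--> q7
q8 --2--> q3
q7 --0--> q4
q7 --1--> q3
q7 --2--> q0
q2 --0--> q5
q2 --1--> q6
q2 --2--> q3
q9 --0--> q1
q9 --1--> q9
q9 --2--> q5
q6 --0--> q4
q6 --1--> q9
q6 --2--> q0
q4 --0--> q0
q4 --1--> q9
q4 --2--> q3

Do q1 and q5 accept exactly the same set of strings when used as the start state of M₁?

All states are reachable from the start state.
P0 = {q1,q2,q3,q4,q6,q7,q8,q9} | {q0,q5}.
On input 0, block {q1,q2,q3,q4,q6,q7,q8,q9} splits into {q1,q2,q4,q8} and {q3,q6,q7,q9}.
No further refinement is possible. Final partition (3 blocks): {q1,q2,q4,q8} | {q0,q5} | {q3,q6,q7,q9}.
q1 and q5 end up in different blocks, so they are distinguishable. For instance, the string 'ε' is accepted from only q1.

No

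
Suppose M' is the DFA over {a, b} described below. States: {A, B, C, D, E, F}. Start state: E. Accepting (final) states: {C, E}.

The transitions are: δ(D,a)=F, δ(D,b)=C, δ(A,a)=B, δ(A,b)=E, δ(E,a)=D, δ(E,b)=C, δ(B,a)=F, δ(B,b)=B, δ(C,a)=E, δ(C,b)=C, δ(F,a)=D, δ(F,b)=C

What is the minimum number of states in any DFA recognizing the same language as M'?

3

States {A,B} cannot be reached from the start state, so discard them.
Start with accepting vs non-accepting: {C,E} | {D,F}.
Refine {C,E} on symbol a: members go to different blocks, giving {C} and {E}.
Stable partition: {C} | {D,F} | {E} — 3 equivalence classes.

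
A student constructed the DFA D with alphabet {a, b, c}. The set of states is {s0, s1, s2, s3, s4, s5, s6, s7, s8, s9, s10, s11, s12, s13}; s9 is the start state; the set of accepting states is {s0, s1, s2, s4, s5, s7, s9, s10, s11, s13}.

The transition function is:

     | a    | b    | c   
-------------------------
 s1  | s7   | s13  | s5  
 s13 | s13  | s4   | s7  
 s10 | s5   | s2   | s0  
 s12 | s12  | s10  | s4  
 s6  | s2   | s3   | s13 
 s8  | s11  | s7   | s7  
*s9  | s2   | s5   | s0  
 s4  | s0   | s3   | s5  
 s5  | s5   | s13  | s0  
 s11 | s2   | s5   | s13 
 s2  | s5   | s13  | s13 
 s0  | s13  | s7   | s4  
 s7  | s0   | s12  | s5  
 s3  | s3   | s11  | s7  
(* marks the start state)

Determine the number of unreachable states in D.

3

BFS from s9 reaches {s0, s2, s3, s4, s5, s7, s9, s10, s11, s12, s13}; the 3 state(s) s1, s6, s8 are never visited.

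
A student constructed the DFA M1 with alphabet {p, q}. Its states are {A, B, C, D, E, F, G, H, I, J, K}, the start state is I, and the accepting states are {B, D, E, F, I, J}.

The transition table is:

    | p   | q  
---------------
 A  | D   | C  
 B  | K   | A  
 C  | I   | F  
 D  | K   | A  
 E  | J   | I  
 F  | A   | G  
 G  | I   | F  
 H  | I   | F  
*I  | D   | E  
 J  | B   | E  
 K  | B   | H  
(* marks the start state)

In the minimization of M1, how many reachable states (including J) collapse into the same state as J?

All states are reachable from the start state.
Initial partition by acceptance: {B,D,E,F,I,J} | {A,C,G,H,K}.
On input p, block {B,D,E,F,I,J} splits into {B,D,F} and {E,I,J}.
Refine {A,C,G,H,K} on symbol p: members go to different blocks, giving {C,G,H} and {A,K}.
Refine {B,D,F} on symbol q: members go to different blocks, giving {B,D} and {F}.
On input p, block {E,I,J} splits into {I,J} and {E}.
Stable partition: {B,D} | {C,G,H} | {I,J} | {A,K} | {F} | {E} — 6 equivalence classes.
The equivalence class containing J is {I,J}, of size 2.

2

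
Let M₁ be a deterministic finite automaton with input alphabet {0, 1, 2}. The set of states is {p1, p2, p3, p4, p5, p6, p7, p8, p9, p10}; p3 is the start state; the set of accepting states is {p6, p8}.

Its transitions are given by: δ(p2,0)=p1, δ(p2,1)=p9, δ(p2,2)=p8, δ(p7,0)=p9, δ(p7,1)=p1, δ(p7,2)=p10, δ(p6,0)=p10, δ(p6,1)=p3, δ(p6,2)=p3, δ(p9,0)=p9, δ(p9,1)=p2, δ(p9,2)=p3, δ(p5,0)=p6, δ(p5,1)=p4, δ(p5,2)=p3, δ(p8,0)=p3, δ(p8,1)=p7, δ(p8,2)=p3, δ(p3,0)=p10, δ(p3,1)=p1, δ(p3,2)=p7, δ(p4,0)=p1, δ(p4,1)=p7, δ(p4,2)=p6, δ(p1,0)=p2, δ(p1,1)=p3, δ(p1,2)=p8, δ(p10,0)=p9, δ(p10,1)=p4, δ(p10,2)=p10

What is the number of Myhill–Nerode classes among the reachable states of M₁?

Reachable states from the start: {p1,p2,p3,p4,p6,p7,p8,p9,p10}. Unreachable: {p5} — drop them.
Initial partition by acceptance: {p6,p8} | {p1,p2,p3,p4,p7,p9,p10}.
Split {p1,p2,p3,p4,p7,p9,p10} by δ(·,2) → {p3,p7,p9,p10} and {p1,p2,p4}.
No further refinement is possible. Final partition (3 blocks): {p6,p8} | {p3,p7,p9,p10} | {p1,p2,p4}.

3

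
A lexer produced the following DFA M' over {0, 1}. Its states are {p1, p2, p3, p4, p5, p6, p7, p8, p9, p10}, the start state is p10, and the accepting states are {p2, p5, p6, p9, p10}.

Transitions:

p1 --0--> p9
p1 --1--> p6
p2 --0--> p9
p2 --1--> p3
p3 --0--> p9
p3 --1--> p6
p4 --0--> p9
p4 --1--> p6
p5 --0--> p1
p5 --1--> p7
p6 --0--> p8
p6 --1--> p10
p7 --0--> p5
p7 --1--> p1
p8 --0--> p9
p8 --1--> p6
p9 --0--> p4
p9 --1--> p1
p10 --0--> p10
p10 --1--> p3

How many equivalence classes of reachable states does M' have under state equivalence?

States {p2,p5,p7} cannot be reached from the start state, so discard them.
P0 = {p6,p9,p10} | {p1,p3,p4,p8}.
Split {p6,p9,p10} by δ(·,0) → {p6,p9} and {p10}.
On input 1, block {p6,p9} splits into {p6} and {p9}.
No further refinement is possible. Final partition (4 blocks): {p6} | {p1,p3,p4,p8} | {p10} | {p9}.

4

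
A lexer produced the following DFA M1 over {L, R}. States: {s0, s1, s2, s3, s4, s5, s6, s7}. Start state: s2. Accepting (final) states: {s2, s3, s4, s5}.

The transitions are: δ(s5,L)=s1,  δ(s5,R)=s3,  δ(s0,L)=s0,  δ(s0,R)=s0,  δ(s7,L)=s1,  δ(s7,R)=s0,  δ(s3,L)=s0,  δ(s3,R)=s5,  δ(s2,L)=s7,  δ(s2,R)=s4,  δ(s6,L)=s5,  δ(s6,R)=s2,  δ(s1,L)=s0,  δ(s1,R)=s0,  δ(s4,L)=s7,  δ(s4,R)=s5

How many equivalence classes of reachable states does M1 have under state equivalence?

First remove the unreachable states {s6}; 7 states remain.
Start with accepting vs non-accepting: {s2,s3,s4,s5} | {s0,s1,s7}.
The partition is now stable with 2 blocks: {s2,s3,s4,s5} | {s0,s1,s7}.

2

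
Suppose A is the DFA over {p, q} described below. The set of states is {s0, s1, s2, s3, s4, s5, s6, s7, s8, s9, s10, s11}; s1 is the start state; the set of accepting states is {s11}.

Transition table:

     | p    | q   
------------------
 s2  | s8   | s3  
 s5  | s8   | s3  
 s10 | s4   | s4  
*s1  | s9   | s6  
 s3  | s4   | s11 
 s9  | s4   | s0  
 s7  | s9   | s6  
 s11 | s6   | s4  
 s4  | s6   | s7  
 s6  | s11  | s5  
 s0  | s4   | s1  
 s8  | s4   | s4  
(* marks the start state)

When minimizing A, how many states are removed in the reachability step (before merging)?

2

No path from s1 leads to s2, s10; the other 10 states are all reachable.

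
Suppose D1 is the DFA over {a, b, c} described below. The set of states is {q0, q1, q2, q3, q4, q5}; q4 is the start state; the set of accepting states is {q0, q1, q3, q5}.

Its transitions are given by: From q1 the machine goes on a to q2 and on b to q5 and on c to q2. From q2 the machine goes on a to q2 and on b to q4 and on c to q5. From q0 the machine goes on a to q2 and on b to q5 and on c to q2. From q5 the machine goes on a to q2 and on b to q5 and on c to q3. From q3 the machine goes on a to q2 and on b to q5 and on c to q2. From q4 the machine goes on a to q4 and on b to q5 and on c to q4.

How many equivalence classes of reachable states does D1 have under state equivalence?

4

Reachable states from the start: {q2,q3,q4,q5}. Unreachable: {q0,q1} — drop them.
Start with accepting vs non-accepting: {q3,q5} | {q2,q4}.
On input c, block {q3,q5} splits into {q3} and {q5}.
Split {q2,q4} by δ(·,b) → {q2} and {q4}.
Stable partition: {q3} | {q2} | {q5} | {q4} — 4 equivalence classes.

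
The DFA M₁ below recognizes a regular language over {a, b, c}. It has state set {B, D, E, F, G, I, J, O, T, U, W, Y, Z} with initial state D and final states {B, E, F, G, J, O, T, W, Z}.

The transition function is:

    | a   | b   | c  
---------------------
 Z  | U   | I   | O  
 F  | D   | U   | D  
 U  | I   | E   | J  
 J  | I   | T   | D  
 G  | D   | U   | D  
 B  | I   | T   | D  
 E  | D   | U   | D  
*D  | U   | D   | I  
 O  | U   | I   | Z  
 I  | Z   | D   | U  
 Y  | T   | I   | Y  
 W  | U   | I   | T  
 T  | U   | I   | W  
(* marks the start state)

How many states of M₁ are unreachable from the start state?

4

BFS from D reaches {D, E, I, J, O, T, U, W, Z}; the 4 state(s) B, F, G, Y are never visited.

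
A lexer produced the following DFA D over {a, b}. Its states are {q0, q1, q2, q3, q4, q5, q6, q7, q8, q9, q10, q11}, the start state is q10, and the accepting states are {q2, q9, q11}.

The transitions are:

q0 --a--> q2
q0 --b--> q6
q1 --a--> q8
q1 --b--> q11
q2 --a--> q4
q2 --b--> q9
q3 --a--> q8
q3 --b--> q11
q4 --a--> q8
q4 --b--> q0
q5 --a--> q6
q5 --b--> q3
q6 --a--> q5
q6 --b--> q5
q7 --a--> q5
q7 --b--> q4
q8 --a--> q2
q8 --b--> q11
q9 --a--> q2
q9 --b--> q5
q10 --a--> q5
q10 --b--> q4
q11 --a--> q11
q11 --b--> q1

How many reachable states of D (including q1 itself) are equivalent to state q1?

Reachable states from the start: {q0,q1,q2,q3,q4,q5,q6,q8,q9,q10,q11}. Unreachable: {q7} — drop them.
Initial partition by acceptance: {q2,q9,q11} | {q0,q1,q3,q4,q5,q6,q8,q10}.
Refine {q2,q9,q11} on symbol a: members go to different blocks, giving {q9,q11} and {q2}.
On input a, block {q9,q11} splits into {q9} and {q11}.
Split {q0,q1,q3,q4,q5,q6,q8,q10} by δ(·,a) → {q1,q3,q4,q5,q6,q10} and {q0,q8}.
Refine {q1,q3,q4,q5,q6,q10} on symbol a: members go to different blocks, giving {q1,q3,q4} and {q5,q6,q10}.
On input b, block {q1,q3,q4} splits into {q1,q3} and {q4}.
Refine {q0,q8} on symbol b: members go to different blocks, giving {q0} and {q8}.
Refine {q5,q6,q10} on symbol b: members go to different blocks, giving {q5} and {q6} and {q10}.
No further refinement is possible. Final partition (10 blocks): {q9} | {q1,q3} | {q2} | {q11} | {q0} | {q5} | {q4} | {q8} | {q6} | {q10}.
State q1 belongs to the block {q1,q3}, which has 2 states.

2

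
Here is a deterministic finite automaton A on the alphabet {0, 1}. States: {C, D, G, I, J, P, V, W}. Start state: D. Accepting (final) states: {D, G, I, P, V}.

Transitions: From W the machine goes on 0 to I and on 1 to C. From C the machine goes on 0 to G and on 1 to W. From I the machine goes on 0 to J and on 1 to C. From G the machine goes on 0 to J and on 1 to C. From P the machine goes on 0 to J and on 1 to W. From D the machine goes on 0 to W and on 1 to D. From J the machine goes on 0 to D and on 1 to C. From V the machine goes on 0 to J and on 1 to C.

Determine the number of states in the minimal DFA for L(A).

Reachable states from the start: {C,D,G,I,J,W}. Unreachable: {P,V} — drop them.
P0 = {D,G,I} | {C,J,W}.
Split {D,G,I} by δ(·,1) → {G,I} and {D}.
Refine {C,J,W} on symbol 0: members go to different blocks, giving {C,W} and {J}.
No further refinement is possible. Final partition (4 blocks): {G,I} | {C,W} | {D} | {J}.

4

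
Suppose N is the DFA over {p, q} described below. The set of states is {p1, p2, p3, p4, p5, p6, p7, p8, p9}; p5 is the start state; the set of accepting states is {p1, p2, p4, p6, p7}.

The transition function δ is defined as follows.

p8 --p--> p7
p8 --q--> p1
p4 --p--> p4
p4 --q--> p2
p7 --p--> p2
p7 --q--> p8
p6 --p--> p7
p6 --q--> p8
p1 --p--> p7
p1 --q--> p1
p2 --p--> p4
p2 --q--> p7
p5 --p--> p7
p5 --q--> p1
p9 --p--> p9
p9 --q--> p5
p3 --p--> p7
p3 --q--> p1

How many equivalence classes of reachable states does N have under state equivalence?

Reachable states from the start: {p1,p2,p4,p5,p7,p8}. Unreachable: {p3,p6,p9} — drop them.
Start with accepting vs non-accepting: {p1,p2,p4,p7} | {p5,p8}.
On input q, block {p1,p2,p4,p7} splits into {p1,p2,p4} and {p7}.
Refine {p1,p2,p4} on symbol p: members go to different blocks, giving {p2,p4} and {p1}.
On input q, block {p2,p4} splits into {p2} and {p4}.
The partition is now stable with 5 blocks: {p2} | {p5,p8} | {p7} | {p1} | {p4}.

5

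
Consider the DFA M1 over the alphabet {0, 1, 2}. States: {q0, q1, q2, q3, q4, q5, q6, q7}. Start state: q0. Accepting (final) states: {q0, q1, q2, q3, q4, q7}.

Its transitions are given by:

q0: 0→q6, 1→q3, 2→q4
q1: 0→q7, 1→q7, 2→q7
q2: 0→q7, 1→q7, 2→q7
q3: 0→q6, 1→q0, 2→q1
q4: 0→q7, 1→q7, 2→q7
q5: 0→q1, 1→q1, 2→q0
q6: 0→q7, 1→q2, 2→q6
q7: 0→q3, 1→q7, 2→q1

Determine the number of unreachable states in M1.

1

No path from q0 leads to q5; the other 7 states are all reachable.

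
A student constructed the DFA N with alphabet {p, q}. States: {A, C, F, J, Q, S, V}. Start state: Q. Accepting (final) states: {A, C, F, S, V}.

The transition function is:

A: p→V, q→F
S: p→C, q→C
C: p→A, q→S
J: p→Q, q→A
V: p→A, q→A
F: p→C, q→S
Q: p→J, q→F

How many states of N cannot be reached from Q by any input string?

0

Exploring from Q, all states are eventually visited, so none are unreachable.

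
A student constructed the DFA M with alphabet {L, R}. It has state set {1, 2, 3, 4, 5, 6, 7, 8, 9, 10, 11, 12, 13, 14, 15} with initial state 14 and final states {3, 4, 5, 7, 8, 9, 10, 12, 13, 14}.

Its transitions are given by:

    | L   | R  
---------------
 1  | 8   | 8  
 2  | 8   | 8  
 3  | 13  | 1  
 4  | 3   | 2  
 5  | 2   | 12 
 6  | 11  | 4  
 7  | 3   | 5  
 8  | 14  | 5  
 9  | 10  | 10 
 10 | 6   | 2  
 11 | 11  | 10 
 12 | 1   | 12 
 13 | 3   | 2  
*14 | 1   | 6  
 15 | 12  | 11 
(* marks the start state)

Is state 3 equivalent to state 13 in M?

Yes

Reachable states from the start: {1,2,3,4,5,6,8,10,11,12,13,14}. Unreachable: {7,9,15} — drop them.
Start with accepting vs non-accepting: {3,4,5,8,10,12,13,14} | {1,2,6,11}.
Refine {3,4,5,8,10,12,13,14} on symbol L: members go to different blocks, giving {3,4,8,13} and {5,10,12,14}.
Split {3,4,8,13} by δ(·,L) → {3,4,13} and {8}.
On input L, block {1,2,6,11} splits into {1,2} and {6,11}.
On input L, block {5,10,12,14} splits into {5,12,14} and {10}.
Split {5,12,14} by δ(·,R) → {5,12} and {14}.
On input R, block {6,11} splits into {6} and {11}.
Stable partition: {3,4,13} | {1,2} | {5,12} | {8} | {6} | {10} | {14} | {11} — 8 equivalence classes.
3 and 13 lie in the same block of the stable partition, so they are equivalent — no string distinguishes them.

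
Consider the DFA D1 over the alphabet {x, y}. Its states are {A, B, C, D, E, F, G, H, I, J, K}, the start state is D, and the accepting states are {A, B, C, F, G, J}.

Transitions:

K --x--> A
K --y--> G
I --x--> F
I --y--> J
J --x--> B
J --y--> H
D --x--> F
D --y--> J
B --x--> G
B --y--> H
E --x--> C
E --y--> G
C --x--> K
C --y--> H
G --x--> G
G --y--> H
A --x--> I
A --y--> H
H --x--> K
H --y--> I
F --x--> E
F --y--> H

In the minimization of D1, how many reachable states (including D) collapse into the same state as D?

All states are reachable from the start state.
Start with accepting vs non-accepting: {A,B,C,F,G,J} | {D,E,H,I,K}.
Split {A,B,C,F,G,J} by δ(·,x) → {A,C,F} and {B,G,J}.
On input x, block {D,E,H,I,K} splits into {D,E,I,K} and {H}.
The partition is now stable with 4 blocks: {A,C,F} | {D,E,I,K} | {B,G,J} | {H}.
The equivalence class containing D is {D,E,I,K}, of size 4.

4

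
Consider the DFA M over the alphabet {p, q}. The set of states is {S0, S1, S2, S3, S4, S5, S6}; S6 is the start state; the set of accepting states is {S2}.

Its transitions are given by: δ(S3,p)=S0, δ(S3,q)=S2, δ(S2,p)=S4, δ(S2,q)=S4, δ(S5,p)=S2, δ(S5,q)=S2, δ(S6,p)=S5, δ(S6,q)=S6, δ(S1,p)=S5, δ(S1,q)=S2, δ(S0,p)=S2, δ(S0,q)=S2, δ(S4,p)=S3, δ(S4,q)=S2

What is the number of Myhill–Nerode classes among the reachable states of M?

5

States {S1} cannot be reached from the start state, so discard them.
P0 = {S2} | {S0,S3,S4,S5,S6}.
Split {S0,S3,S4,S5,S6} by δ(·,p) → {S3,S4,S6} and {S0,S5}.
Refine {S3,S4,S6} on symbol p: members go to different blocks, giving {S3,S6} and {S4}.
On input q, block {S3,S6} splits into {S3} and {S6}.
No further refinement is possible. Final partition (5 blocks): {S2} | {S3} | {S0,S5} | {S4} | {S6}.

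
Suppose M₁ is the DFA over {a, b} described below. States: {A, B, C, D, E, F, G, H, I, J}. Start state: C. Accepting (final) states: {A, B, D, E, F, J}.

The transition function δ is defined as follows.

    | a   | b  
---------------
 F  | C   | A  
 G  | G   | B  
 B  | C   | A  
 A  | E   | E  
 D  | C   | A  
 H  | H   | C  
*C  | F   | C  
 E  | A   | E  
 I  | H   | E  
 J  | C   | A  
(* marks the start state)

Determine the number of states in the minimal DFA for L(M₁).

3

Reachable states from the start: {A,C,E,F}. Unreachable: {B,D,G,H,I,J} — drop them.
Initial partition by acceptance: {A,E,F} | {C}.
On input a, block {A,E,F} splits into {A,E} and {F}.
Stable partition: {A,E} | {C} | {F} — 3 equivalence classes.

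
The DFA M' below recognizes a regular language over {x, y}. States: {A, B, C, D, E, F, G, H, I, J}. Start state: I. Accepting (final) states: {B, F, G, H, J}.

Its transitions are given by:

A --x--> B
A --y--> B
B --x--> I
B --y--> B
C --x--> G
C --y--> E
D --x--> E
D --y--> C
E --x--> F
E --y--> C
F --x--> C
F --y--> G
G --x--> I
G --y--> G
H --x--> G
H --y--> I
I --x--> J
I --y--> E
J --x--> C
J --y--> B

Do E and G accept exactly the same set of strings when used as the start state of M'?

No

States {A,D,H} cannot be reached from the start state, so discard them.
Initial partition by acceptance: {B,F,G,J} | {C,E,I}.
Stable partition: {B,F,G,J} | {C,E,I} — 2 equivalence classes.
E and G end up in different blocks, so they are distinguishable. For instance, the string 'ε' is accepted from only G.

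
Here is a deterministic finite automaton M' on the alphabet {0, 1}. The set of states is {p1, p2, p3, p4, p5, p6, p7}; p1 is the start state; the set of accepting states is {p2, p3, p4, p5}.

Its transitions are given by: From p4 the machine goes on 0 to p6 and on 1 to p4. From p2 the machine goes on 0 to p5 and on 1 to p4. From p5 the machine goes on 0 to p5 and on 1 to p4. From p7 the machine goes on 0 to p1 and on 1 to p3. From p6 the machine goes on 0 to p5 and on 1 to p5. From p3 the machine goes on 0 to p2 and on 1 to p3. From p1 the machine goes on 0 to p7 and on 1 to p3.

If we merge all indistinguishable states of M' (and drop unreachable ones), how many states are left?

Initial partition by acceptance: {p2,p3,p4,p5} | {p1,p6,p7}.
Split {p2,p3,p4,p5} by δ(·,0) → {p2,p3,p5} and {p4}.
Split {p2,p3,p5} by δ(·,1) → {p2,p5} and {p3}.
Split {p1,p6,p7} by δ(·,0) → {p1,p7} and {p6}.
No further refinement is possible. Final partition (5 blocks): {p2,p5} | {p1,p7} | {p4} | {p3} | {p6}.

5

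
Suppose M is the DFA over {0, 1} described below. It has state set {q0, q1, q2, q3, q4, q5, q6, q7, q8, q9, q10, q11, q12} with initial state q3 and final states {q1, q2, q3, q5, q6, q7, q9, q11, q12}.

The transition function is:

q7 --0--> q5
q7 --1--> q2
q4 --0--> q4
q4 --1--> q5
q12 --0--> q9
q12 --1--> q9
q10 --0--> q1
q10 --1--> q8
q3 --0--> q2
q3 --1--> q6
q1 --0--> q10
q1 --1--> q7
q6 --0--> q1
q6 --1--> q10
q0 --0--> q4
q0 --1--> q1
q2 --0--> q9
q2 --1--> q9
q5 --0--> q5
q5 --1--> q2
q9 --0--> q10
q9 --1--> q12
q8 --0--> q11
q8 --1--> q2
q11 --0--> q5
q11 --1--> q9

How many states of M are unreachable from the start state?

No path from q3 leads to q0, q4; the other 11 states are all reachable.

2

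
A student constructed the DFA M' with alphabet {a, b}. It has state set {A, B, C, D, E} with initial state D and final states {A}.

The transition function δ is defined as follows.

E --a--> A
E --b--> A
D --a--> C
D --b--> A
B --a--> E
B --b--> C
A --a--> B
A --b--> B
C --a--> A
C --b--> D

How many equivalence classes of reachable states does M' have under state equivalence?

All states are reachable from the start state.
P0 = {A} | {B,C,D,E}.
Refine {B,C,D,E} on symbol a: members go to different blocks, giving {B,D} and {C,E}.
Refine {B,D} on symbol b: members go to different blocks, giving {B} and {D}.
On input b, block {C,E} splits into {C} and {E}.
No further refinement is possible. Final partition (5 blocks): {A} | {B} | {C} | {D} | {E}.

5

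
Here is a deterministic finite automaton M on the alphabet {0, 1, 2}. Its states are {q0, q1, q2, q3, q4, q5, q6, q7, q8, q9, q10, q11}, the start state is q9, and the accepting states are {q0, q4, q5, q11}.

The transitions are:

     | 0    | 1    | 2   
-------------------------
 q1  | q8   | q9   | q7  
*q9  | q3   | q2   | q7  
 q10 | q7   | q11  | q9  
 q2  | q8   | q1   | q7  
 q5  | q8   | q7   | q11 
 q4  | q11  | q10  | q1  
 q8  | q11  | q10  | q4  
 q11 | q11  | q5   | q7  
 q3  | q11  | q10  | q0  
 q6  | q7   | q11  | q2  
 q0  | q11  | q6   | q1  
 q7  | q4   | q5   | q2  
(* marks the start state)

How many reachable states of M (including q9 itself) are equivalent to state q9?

3

Every state is reachable, so we keep all 12.
Initial partition by acceptance: {q0,q4,q5,q11} | {q1,q2,q3,q6,q7,q8,q9,q10}.
On input 0, block {q0,q4,q5,q11} splits into {q0,q4,q11} and {q5}.
Split {q0,q4,q11} by δ(·,1) → {q0,q4} and {q11}.
On input 0, block {q1,q2,q3,q6,q7,q8,q9,q10} splits into {q1,q2,q6,q9,q10} and {q3,q8} and {q7}.
Refine {q1,q2,q6,q9,q10} on symbol 0: members go to different blocks, giving {q1,q2,q9} and {q6,q10}.
The partition is now stable with 7 blocks: {q0,q4} | {q1,q2,q9} | {q5} | {q11} | {q3,q8} | {q7} | {q6,q10}.
The equivalence class containing q9 is {q1,q2,q9}, of size 3.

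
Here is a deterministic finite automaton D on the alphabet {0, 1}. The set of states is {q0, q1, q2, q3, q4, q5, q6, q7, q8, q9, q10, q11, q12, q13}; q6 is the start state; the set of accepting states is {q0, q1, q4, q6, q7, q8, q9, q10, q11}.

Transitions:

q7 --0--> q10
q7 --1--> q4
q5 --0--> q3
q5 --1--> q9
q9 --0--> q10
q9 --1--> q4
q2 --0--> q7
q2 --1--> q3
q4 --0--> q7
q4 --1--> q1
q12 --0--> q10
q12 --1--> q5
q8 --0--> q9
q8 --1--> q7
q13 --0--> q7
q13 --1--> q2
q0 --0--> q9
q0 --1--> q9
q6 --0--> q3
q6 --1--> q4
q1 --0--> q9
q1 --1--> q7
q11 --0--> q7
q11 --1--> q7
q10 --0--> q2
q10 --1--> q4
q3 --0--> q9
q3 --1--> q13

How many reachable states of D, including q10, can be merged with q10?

2

Reachable states from the start: {q1,q2,q3,q4,q6,q7,q9,q10,q13}. Unreachable: {q0,q5,q8,q11,q12} — drop them.
Initial partition by acceptance: {q1,q4,q6,q7,q9,q10} | {q2,q3,q13}.
Refine {q1,q4,q6,q7,q9,q10} on symbol 0: members go to different blocks, giving {q1,q4,q7,q9} and {q6,q10}.
On input 0, block {q1,q4,q7,q9} splits into {q1,q4} and {q7,q9}.
On input 1, block {q1,q4} splits into {q1} and {q4}.
The partition is now stable with 5 blocks: {q1} | {q2,q3,q13} | {q6,q10} | {q7,q9} | {q4}.
The equivalence class containing q10 is {q6,q10}, of size 2.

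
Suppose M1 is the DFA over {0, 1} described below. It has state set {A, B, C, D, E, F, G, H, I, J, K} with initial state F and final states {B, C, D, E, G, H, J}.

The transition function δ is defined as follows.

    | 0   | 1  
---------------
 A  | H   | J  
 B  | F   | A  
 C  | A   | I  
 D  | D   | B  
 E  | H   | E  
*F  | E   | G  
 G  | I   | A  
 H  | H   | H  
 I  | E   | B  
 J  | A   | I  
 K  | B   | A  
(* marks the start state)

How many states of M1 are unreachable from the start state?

3

Starting at F and following transitions, the reachable set is {A, B, E, F, G, H, I, J}. That leaves C, D, K unreachable — 3 in total.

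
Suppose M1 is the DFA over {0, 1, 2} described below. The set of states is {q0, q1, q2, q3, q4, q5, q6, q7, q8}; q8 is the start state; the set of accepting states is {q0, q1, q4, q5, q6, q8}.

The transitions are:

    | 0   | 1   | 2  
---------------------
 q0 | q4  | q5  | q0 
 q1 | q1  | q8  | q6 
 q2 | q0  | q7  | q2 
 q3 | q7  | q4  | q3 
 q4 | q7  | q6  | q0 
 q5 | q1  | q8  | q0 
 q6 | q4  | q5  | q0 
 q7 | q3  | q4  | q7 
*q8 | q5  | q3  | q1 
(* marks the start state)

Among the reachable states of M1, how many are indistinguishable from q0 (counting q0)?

First remove the unreachable states {q2}; 8 states remain.
P0 = {q0,q1,q4,q5,q6,q8} | {q3,q7}.
Split {q0,q1,q4,q5,q6,q8} by δ(·,0) → {q0,q1,q5,q6,q8} and {q4}.
On input 0, block {q0,q1,q5,q6,q8} splits into {q1,q5,q8} and {q0,q6}.
On input 1, block {q1,q5,q8} splits into {q1,q5} and {q8}.
Stable partition: {q1,q5} | {q3,q7} | {q4} | {q0,q6} | {q8} — 5 equivalence classes.
State q0 belongs to the block {q0,q6}, which has 2 states.

2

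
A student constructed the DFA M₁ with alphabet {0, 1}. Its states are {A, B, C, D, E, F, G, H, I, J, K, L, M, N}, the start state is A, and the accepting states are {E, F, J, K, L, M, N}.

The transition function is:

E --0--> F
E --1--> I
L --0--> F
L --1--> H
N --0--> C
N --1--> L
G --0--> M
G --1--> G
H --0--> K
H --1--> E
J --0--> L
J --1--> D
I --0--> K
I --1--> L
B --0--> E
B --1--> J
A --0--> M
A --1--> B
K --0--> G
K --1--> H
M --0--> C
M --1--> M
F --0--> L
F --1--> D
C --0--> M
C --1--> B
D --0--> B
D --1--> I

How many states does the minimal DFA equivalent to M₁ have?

9

States {N} cannot be reached from the start state, so discard them.
P0 = {E,F,J,K,L,M} | {A,B,C,D,G,H,I}.
Refine {E,F,J,K,L,M} on symbol 0: members go to different blocks, giving {E,F,J,L} and {K,M}.
On input 0, block {A,B,C,D,G,H,I} splits into {A,C,G,H,I} and {B} and {D}.
Split {E,F,J,L} by δ(·,1) → {E,L} and {F,J}.
Split {A,C,G,H,I} by δ(·,1) → {A,C} and {H,I} and {G}.
On input 0, block {K,M} splits into {K} and {M}.
Stable partition: {E,L} | {A,C} | {K} | {B} | {D} | {F,J} | {H,I} | {G} | {M} — 9 equivalence classes.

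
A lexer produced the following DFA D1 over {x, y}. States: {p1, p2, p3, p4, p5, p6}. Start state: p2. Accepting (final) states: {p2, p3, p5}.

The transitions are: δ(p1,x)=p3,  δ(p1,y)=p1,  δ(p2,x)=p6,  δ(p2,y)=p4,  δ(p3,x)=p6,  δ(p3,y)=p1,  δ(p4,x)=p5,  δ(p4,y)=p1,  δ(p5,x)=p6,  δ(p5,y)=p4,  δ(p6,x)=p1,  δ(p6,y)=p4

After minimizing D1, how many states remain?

All states are reachable from the start state.
Initial partition by acceptance: {p2,p3,p5} | {p1,p4,p6}.
Refine {p1,p4,p6} on symbol x: members go to different blocks, giving {p1,p4} and {p6}.
The partition is now stable with 3 blocks: {p2,p3,p5} | {p1,p4} | {p6}.

3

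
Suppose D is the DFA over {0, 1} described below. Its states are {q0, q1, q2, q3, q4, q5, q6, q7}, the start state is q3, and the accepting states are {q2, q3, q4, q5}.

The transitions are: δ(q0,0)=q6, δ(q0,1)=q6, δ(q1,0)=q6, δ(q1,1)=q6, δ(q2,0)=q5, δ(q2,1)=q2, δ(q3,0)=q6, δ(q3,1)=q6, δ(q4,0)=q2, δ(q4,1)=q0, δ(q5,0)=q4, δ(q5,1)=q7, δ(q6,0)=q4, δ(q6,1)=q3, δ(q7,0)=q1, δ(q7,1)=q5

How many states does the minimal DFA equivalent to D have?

7

All states are reachable from the start state.
Initial partition by acceptance: {q2,q3,q4,q5} | {q0,q1,q6,q7}.
On input 0, block {q2,q3,q4,q5} splits into {q2,q4,q5} and {q3}.
On input 1, block {q2,q4,q5} splits into {q4,q5} and {q2}.
Refine {q4,q5} on symbol 0: members go to different blocks, giving {q4} and {q5}.
Refine {q0,q1,q6,q7} on symbol 0: members go to different blocks, giving {q0,q1,q7} and {q6}.
On input 0, block {q0,q1,q7} splits into {q0,q1} and {q7}.
Stable partition: {q4} | {q0,q1} | {q3} | {q2} | {q5} | {q6} | {q7} — 7 equivalence classes.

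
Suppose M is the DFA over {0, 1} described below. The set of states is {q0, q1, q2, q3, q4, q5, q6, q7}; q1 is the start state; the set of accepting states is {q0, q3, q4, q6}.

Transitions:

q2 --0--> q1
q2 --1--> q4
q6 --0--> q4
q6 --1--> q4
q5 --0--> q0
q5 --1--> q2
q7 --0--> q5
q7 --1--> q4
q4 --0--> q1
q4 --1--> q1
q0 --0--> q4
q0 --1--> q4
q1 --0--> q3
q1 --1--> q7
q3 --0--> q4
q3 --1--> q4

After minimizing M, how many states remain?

First remove the unreachable states {q6}; 7 states remain.
Start with accepting vs non-accepting: {q0,q3,q4} | {q1,q2,q5,q7}.
Split {q0,q3,q4} by δ(·,0) → {q0,q3} and {q4}.
Split {q1,q2,q5,q7} by δ(·,0) → {q1,q5} and {q2,q7}.
No further refinement is possible. Final partition (4 blocks): {q0,q3} | {q1,q5} | {q4} | {q2,q7}.

4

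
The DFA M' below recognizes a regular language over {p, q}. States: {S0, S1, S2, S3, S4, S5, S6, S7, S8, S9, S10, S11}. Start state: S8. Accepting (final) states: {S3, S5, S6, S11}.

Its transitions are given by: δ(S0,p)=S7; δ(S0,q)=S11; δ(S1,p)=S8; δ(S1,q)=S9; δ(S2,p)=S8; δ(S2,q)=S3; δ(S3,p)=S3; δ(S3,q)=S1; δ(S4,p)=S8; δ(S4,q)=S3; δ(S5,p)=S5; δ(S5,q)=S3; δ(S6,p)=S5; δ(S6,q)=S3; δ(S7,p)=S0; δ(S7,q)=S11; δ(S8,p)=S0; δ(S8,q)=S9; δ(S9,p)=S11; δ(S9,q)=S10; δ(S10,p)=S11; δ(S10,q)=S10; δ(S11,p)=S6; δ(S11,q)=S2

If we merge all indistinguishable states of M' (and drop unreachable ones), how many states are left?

Reachable states from the start: {S0,S1,S2,S3,S5,S6,S7,S8,S9,S10,S11}. Unreachable: {S4} — drop them.
P0 = {S3,S5,S6,S11} | {S0,S1,S2,S7,S8,S9,S10}.
Refine {S3,S5,S6,S11} on symbol q: members go to different blocks, giving {S3,S11} and {S5,S6}.
Split {S3,S11} by δ(·,p) → {S3} and {S11}.
Refine {S0,S1,S2,S7,S8,S9,S10} on symbol p: members go to different blocks, giving {S0,S1,S2,S7,S8} and {S9,S10}.
Split {S0,S1,S2,S7,S8} by δ(·,q) → {S0,S7} and {S1,S8} and {S2}.
On input p, block {S1,S8} splits into {S1} and {S8}.
Stable partition: {S3} | {S0,S7} | {S5,S6} | {S11} | {S9,S10} | {S1} | {S2} | {S8} — 8 equivalence classes.

8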